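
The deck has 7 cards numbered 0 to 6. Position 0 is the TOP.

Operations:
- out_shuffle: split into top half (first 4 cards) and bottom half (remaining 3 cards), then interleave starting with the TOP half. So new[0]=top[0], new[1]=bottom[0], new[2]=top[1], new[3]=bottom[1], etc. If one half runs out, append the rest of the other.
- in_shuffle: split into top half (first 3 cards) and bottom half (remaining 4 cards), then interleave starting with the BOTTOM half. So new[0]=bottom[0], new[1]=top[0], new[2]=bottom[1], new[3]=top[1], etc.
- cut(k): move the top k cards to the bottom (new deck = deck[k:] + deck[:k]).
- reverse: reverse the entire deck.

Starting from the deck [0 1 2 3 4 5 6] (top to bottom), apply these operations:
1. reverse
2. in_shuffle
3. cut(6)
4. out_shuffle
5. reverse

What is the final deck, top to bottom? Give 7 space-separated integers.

After op 1 (reverse): [6 5 4 3 2 1 0]
After op 2 (in_shuffle): [3 6 2 5 1 4 0]
After op 3 (cut(6)): [0 3 6 2 5 1 4]
After op 4 (out_shuffle): [0 5 3 1 6 4 2]
After op 5 (reverse): [2 4 6 1 3 5 0]

Answer: 2 4 6 1 3 5 0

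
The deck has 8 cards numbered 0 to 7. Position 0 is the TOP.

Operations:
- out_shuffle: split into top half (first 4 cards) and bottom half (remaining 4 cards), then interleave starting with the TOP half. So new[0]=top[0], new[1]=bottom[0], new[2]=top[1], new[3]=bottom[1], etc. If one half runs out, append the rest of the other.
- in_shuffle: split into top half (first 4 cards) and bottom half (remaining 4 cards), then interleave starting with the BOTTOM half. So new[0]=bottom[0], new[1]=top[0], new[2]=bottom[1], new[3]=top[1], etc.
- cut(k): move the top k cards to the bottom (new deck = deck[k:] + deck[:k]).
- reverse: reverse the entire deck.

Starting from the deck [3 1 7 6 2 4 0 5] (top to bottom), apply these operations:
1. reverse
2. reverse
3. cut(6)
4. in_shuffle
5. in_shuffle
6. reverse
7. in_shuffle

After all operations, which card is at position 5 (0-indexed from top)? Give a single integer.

After op 1 (reverse): [5 0 4 2 6 7 1 3]
After op 2 (reverse): [3 1 7 6 2 4 0 5]
After op 3 (cut(6)): [0 5 3 1 7 6 2 4]
After op 4 (in_shuffle): [7 0 6 5 2 3 4 1]
After op 5 (in_shuffle): [2 7 3 0 4 6 1 5]
After op 6 (reverse): [5 1 6 4 0 3 7 2]
After op 7 (in_shuffle): [0 5 3 1 7 6 2 4]
Position 5: card 6.

Answer: 6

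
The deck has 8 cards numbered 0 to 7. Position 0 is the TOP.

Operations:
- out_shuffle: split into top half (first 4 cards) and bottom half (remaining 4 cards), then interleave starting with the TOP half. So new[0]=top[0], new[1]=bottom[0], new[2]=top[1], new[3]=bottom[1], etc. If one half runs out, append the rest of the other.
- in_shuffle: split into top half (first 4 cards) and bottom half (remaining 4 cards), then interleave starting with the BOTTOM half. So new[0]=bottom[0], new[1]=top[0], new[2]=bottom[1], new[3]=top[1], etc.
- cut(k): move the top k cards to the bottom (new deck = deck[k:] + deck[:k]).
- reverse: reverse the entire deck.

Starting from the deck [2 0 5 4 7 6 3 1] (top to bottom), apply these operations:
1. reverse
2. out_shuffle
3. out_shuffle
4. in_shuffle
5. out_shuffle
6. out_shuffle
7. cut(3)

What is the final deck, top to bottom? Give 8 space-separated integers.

Answer: 2 1 6 4 0 3 7 5

Derivation:
After op 1 (reverse): [1 3 6 7 4 5 0 2]
After op 2 (out_shuffle): [1 4 3 5 6 0 7 2]
After op 3 (out_shuffle): [1 6 4 0 3 7 5 2]
After op 4 (in_shuffle): [3 1 7 6 5 4 2 0]
After op 5 (out_shuffle): [3 5 1 4 7 2 6 0]
After op 6 (out_shuffle): [3 7 5 2 1 6 4 0]
After op 7 (cut(3)): [2 1 6 4 0 3 7 5]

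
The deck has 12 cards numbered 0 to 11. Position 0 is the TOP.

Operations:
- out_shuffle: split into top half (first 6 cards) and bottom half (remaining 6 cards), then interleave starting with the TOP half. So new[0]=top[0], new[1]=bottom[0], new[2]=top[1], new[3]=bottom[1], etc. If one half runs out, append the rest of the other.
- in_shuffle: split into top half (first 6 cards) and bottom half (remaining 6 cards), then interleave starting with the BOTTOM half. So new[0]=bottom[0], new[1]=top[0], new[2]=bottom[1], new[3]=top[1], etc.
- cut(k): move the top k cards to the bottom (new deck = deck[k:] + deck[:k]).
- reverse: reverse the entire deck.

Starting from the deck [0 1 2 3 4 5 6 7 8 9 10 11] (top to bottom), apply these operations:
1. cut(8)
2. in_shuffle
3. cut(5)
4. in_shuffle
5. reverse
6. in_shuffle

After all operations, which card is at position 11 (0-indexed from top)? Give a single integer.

Answer: 3

Derivation:
After op 1 (cut(8)): [8 9 10 11 0 1 2 3 4 5 6 7]
After op 2 (in_shuffle): [2 8 3 9 4 10 5 11 6 0 7 1]
After op 3 (cut(5)): [10 5 11 6 0 7 1 2 8 3 9 4]
After op 4 (in_shuffle): [1 10 2 5 8 11 3 6 9 0 4 7]
After op 5 (reverse): [7 4 0 9 6 3 11 8 5 2 10 1]
After op 6 (in_shuffle): [11 7 8 4 5 0 2 9 10 6 1 3]
Position 11: card 3.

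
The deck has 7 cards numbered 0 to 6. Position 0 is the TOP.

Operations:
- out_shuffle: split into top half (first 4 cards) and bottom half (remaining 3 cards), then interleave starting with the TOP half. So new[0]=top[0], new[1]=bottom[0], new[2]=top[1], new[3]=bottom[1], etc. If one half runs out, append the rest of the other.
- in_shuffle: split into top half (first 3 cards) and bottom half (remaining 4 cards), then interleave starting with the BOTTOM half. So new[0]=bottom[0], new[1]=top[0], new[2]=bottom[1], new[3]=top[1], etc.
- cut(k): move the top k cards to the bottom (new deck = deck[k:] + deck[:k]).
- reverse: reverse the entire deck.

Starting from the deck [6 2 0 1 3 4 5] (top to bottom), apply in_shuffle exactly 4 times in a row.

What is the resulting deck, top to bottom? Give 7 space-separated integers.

After op 1 (in_shuffle): [1 6 3 2 4 0 5]
After op 2 (in_shuffle): [2 1 4 6 0 3 5]
After op 3 (in_shuffle): [6 2 0 1 3 4 5]
After op 4 (in_shuffle): [1 6 3 2 4 0 5]

Answer: 1 6 3 2 4 0 5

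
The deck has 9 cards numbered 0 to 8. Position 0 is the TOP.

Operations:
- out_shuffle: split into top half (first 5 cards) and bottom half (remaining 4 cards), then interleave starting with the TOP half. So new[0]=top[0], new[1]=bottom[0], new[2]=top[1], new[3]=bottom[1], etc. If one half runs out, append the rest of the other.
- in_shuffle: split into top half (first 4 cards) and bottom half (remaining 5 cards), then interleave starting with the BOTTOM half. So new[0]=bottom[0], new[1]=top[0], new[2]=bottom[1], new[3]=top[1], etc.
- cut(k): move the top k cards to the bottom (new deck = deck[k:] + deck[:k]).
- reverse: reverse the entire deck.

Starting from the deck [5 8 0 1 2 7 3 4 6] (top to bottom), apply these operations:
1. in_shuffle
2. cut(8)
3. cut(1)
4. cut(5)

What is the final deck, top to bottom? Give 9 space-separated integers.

Answer: 0 4 1 6 2 5 7 8 3

Derivation:
After op 1 (in_shuffle): [2 5 7 8 3 0 4 1 6]
After op 2 (cut(8)): [6 2 5 7 8 3 0 4 1]
After op 3 (cut(1)): [2 5 7 8 3 0 4 1 6]
After op 4 (cut(5)): [0 4 1 6 2 5 7 8 3]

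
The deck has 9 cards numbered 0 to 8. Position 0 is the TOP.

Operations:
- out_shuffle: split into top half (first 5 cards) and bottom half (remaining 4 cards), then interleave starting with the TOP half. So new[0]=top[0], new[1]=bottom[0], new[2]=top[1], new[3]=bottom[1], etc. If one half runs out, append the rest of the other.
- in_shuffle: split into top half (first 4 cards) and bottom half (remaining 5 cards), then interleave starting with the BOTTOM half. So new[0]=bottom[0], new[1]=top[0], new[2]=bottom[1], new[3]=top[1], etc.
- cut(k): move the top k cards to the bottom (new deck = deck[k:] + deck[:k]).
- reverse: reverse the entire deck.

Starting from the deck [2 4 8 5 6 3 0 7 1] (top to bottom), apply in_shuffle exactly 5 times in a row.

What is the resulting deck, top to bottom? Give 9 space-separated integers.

Answer: 4 5 3 7 2 8 6 0 1

Derivation:
After op 1 (in_shuffle): [6 2 3 4 0 8 7 5 1]
After op 2 (in_shuffle): [0 6 8 2 7 3 5 4 1]
After op 3 (in_shuffle): [7 0 3 6 5 8 4 2 1]
After op 4 (in_shuffle): [5 7 8 0 4 3 2 6 1]
After op 5 (in_shuffle): [4 5 3 7 2 8 6 0 1]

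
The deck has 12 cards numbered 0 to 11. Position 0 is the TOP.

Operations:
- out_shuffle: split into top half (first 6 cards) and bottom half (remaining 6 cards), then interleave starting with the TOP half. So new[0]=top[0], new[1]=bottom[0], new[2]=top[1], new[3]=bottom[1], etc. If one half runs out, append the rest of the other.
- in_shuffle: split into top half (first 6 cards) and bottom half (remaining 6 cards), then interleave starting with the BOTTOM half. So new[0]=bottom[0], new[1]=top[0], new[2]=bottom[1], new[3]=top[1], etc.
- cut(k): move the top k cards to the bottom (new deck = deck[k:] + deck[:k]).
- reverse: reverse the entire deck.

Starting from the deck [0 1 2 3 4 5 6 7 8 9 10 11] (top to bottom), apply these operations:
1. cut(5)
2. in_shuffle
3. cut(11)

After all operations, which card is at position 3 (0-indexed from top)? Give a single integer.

Answer: 0

Derivation:
After op 1 (cut(5)): [5 6 7 8 9 10 11 0 1 2 3 4]
After op 2 (in_shuffle): [11 5 0 6 1 7 2 8 3 9 4 10]
After op 3 (cut(11)): [10 11 5 0 6 1 7 2 8 3 9 4]
Position 3: card 0.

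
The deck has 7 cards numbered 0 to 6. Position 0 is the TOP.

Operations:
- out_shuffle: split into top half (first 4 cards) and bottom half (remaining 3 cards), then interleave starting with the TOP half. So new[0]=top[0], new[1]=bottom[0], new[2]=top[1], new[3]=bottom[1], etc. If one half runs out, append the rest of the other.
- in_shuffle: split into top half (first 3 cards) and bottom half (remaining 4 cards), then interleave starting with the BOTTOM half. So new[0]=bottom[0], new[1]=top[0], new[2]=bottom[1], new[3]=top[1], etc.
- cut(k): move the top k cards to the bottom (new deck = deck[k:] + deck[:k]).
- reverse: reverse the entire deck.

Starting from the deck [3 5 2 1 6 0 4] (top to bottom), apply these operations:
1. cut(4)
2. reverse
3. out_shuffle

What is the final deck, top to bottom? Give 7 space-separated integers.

After op 1 (cut(4)): [6 0 4 3 5 2 1]
After op 2 (reverse): [1 2 5 3 4 0 6]
After op 3 (out_shuffle): [1 4 2 0 5 6 3]

Answer: 1 4 2 0 5 6 3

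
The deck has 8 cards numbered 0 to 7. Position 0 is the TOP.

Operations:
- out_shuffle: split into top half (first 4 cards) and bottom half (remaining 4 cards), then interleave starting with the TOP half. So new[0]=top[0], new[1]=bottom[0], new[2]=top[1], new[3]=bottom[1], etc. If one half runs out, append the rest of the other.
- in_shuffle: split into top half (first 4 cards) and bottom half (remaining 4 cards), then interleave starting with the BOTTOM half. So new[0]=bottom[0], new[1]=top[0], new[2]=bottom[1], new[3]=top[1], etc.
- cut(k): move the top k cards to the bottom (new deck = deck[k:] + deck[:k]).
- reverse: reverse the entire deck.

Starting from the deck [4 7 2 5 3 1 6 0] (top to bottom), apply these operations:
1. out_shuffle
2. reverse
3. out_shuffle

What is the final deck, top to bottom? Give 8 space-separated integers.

After op 1 (out_shuffle): [4 3 7 1 2 6 5 0]
After op 2 (reverse): [0 5 6 2 1 7 3 4]
After op 3 (out_shuffle): [0 1 5 7 6 3 2 4]

Answer: 0 1 5 7 6 3 2 4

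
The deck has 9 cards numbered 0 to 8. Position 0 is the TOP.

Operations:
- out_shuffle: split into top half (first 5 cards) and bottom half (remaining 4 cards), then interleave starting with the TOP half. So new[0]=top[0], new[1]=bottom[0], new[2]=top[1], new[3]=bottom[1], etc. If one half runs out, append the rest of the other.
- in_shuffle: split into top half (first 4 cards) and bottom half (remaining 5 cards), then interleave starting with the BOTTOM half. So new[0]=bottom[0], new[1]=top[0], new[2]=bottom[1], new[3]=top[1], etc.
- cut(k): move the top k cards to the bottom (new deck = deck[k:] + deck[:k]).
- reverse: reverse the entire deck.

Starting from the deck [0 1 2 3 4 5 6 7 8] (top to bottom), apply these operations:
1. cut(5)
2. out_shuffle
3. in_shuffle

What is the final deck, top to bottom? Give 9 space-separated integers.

Answer: 7 5 3 1 8 6 4 2 0

Derivation:
After op 1 (cut(5)): [5 6 7 8 0 1 2 3 4]
After op 2 (out_shuffle): [5 1 6 2 7 3 8 4 0]
After op 3 (in_shuffle): [7 5 3 1 8 6 4 2 0]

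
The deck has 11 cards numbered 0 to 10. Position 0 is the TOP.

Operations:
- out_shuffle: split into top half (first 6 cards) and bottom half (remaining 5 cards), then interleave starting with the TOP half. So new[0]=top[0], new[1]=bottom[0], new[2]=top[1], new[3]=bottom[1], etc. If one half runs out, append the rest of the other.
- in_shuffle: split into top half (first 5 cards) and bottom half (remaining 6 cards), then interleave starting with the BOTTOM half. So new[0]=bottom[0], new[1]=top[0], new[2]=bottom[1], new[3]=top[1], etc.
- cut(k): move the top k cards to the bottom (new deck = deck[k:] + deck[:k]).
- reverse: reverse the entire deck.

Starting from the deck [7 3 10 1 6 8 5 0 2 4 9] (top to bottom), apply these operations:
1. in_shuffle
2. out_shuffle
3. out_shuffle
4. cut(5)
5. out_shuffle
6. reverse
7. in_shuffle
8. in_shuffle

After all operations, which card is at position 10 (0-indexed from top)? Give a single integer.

After op 1 (in_shuffle): [8 7 5 3 0 10 2 1 4 6 9]
After op 2 (out_shuffle): [8 2 7 1 5 4 3 6 0 9 10]
After op 3 (out_shuffle): [8 3 2 6 7 0 1 9 5 10 4]
After op 4 (cut(5)): [0 1 9 5 10 4 8 3 2 6 7]
After op 5 (out_shuffle): [0 8 1 3 9 2 5 6 10 7 4]
After op 6 (reverse): [4 7 10 6 5 2 9 3 1 8 0]
After op 7 (in_shuffle): [2 4 9 7 3 10 1 6 8 5 0]
After op 8 (in_shuffle): [10 2 1 4 6 9 8 7 5 3 0]
Position 10: card 0.

Answer: 0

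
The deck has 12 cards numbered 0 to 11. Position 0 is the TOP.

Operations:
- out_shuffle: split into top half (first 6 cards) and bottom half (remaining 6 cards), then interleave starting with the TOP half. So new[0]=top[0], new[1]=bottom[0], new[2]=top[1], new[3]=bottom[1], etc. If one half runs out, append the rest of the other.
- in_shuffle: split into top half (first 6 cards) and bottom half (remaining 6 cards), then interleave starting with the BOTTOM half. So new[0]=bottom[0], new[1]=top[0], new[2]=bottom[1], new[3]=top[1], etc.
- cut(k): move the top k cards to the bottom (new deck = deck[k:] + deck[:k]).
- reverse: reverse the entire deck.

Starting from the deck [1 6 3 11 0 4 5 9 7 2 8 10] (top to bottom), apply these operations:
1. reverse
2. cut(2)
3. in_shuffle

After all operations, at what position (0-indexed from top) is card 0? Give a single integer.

Answer: 11

Derivation:
After op 1 (reverse): [10 8 2 7 9 5 4 0 11 3 6 1]
After op 2 (cut(2)): [2 7 9 5 4 0 11 3 6 1 10 8]
After op 3 (in_shuffle): [11 2 3 7 6 9 1 5 10 4 8 0]
Card 0 is at position 11.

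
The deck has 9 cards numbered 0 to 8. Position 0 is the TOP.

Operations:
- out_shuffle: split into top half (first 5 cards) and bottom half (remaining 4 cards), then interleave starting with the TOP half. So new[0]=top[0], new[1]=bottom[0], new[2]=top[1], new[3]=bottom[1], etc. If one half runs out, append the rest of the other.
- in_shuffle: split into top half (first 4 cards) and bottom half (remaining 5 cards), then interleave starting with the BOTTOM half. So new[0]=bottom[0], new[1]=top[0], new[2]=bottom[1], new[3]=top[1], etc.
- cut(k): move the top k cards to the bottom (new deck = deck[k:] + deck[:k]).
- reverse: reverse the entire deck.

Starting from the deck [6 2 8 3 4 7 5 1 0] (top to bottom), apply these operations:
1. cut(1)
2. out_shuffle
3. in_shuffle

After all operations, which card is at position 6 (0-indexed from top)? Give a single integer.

Answer: 6

Derivation:
After op 1 (cut(1)): [2 8 3 4 7 5 1 0 6]
After op 2 (out_shuffle): [2 5 8 1 3 0 4 6 7]
After op 3 (in_shuffle): [3 2 0 5 4 8 6 1 7]
Position 6: card 6.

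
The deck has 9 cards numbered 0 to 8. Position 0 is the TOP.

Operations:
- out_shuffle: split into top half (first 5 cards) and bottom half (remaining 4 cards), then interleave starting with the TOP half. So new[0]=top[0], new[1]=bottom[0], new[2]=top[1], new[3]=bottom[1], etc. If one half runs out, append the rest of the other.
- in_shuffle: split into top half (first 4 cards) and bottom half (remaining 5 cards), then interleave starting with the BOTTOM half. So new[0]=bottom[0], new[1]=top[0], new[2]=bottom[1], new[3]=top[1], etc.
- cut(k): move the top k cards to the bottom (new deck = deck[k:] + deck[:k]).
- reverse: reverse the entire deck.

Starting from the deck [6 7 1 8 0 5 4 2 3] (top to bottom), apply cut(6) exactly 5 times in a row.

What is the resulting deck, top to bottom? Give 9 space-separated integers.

Answer: 8 0 5 4 2 3 6 7 1

Derivation:
After op 1 (cut(6)): [4 2 3 6 7 1 8 0 5]
After op 2 (cut(6)): [8 0 5 4 2 3 6 7 1]
After op 3 (cut(6)): [6 7 1 8 0 5 4 2 3]
After op 4 (cut(6)): [4 2 3 6 7 1 8 0 5]
After op 5 (cut(6)): [8 0 5 4 2 3 6 7 1]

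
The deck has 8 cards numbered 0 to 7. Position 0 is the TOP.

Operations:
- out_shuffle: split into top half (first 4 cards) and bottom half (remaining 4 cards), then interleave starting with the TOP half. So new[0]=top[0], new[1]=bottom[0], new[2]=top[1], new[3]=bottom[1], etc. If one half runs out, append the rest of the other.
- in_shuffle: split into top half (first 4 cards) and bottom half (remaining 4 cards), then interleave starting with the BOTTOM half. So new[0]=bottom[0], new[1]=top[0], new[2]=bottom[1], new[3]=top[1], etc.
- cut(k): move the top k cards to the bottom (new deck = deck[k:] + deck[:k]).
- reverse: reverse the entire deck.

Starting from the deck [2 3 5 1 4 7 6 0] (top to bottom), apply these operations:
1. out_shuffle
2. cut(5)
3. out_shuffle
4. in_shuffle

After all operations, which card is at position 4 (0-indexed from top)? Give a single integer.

Answer: 2

Derivation:
After op 1 (out_shuffle): [2 4 3 7 5 6 1 0]
After op 2 (cut(5)): [6 1 0 2 4 3 7 5]
After op 3 (out_shuffle): [6 4 1 3 0 7 2 5]
After op 4 (in_shuffle): [0 6 7 4 2 1 5 3]
Position 4: card 2.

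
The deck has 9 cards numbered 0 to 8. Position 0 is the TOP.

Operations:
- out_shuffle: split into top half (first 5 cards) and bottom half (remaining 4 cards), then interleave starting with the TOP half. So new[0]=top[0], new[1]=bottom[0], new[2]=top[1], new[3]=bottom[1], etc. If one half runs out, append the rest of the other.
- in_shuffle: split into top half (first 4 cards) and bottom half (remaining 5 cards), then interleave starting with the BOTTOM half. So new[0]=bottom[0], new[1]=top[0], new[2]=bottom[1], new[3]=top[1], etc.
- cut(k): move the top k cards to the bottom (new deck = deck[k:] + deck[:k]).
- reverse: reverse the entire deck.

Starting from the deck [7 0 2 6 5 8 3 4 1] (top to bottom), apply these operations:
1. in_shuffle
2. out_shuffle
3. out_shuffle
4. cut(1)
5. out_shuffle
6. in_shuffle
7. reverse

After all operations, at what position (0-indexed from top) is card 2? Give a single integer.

Answer: 3

Derivation:
After op 1 (in_shuffle): [5 7 8 0 3 2 4 6 1]
After op 2 (out_shuffle): [5 2 7 4 8 6 0 1 3]
After op 3 (out_shuffle): [5 6 2 0 7 1 4 3 8]
After op 4 (cut(1)): [6 2 0 7 1 4 3 8 5]
After op 5 (out_shuffle): [6 4 2 3 0 8 7 5 1]
After op 6 (in_shuffle): [0 6 8 4 7 2 5 3 1]
After op 7 (reverse): [1 3 5 2 7 4 8 6 0]
Card 2 is at position 3.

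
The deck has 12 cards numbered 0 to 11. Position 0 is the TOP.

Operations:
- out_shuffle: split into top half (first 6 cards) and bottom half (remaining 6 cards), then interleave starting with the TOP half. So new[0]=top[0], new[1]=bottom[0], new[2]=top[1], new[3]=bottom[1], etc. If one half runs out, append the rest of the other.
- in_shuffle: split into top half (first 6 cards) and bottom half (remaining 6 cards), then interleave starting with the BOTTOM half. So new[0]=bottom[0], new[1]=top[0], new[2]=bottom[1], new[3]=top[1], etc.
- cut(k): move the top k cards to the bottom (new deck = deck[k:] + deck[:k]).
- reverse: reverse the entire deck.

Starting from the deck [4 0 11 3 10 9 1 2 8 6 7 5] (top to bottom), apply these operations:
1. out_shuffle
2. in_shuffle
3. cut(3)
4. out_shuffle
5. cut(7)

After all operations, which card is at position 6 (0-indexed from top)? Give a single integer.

Answer: 11

Derivation:
After op 1 (out_shuffle): [4 1 0 2 11 8 3 6 10 7 9 5]
After op 2 (in_shuffle): [3 4 6 1 10 0 7 2 9 11 5 8]
After op 3 (cut(3)): [1 10 0 7 2 9 11 5 8 3 4 6]
After op 4 (out_shuffle): [1 11 10 5 0 8 7 3 2 4 9 6]
After op 5 (cut(7)): [3 2 4 9 6 1 11 10 5 0 8 7]
Position 6: card 11.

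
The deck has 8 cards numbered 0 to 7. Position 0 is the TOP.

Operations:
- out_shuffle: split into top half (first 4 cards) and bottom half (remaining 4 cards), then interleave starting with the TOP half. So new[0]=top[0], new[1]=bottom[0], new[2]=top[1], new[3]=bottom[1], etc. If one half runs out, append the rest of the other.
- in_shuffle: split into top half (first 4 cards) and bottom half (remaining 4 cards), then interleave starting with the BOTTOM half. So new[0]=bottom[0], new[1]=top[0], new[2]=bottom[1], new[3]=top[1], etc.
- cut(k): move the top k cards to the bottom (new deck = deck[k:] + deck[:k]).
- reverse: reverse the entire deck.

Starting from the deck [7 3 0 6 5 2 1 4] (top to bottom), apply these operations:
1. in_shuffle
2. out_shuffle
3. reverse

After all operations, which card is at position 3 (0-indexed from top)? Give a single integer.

After op 1 (in_shuffle): [5 7 2 3 1 0 4 6]
After op 2 (out_shuffle): [5 1 7 0 2 4 3 6]
After op 3 (reverse): [6 3 4 2 0 7 1 5]
Position 3: card 2.

Answer: 2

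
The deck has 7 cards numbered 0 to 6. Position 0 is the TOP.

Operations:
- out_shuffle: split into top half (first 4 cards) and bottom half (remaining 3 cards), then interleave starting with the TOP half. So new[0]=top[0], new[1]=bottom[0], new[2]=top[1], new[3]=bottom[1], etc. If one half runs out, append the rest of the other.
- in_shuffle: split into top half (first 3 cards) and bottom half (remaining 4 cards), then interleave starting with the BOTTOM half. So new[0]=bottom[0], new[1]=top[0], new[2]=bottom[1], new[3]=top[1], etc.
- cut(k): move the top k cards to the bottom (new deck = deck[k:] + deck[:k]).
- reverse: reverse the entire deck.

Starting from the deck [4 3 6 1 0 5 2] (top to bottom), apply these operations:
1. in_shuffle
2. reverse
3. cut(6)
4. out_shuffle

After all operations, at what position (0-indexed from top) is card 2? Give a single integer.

Answer: 2

Derivation:
After op 1 (in_shuffle): [1 4 0 3 5 6 2]
After op 2 (reverse): [2 6 5 3 0 4 1]
After op 3 (cut(6)): [1 2 6 5 3 0 4]
After op 4 (out_shuffle): [1 3 2 0 6 4 5]
Card 2 is at position 2.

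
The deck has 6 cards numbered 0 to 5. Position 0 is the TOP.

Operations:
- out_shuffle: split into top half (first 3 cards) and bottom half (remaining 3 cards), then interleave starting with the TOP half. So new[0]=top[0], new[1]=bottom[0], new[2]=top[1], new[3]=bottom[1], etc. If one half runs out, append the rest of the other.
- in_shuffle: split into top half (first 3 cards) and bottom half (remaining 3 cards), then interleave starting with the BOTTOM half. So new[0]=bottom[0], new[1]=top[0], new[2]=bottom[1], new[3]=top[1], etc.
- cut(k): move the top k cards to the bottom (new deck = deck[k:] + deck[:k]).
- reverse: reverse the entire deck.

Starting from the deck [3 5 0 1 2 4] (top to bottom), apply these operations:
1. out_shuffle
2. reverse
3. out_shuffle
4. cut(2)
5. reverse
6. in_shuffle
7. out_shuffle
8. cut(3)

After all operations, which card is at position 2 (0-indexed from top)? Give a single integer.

Answer: 3

Derivation:
After op 1 (out_shuffle): [3 1 5 2 0 4]
After op 2 (reverse): [4 0 2 5 1 3]
After op 3 (out_shuffle): [4 5 0 1 2 3]
After op 4 (cut(2)): [0 1 2 3 4 5]
After op 5 (reverse): [5 4 3 2 1 0]
After op 6 (in_shuffle): [2 5 1 4 0 3]
After op 7 (out_shuffle): [2 4 5 0 1 3]
After op 8 (cut(3)): [0 1 3 2 4 5]
Position 2: card 3.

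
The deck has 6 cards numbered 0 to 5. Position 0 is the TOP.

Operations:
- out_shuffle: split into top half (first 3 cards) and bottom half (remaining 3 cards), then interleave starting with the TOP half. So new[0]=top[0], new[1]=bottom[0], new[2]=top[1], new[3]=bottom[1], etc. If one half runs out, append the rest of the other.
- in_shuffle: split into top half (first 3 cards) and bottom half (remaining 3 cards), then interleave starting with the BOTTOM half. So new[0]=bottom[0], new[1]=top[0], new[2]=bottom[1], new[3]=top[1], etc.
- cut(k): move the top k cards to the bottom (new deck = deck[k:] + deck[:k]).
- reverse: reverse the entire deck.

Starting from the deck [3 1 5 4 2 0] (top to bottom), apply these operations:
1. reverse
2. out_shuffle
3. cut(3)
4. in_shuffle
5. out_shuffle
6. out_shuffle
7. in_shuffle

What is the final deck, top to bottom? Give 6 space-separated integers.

Answer: 5 0 1 2 3 4

Derivation:
After op 1 (reverse): [0 2 4 5 1 3]
After op 2 (out_shuffle): [0 5 2 1 4 3]
After op 3 (cut(3)): [1 4 3 0 5 2]
After op 4 (in_shuffle): [0 1 5 4 2 3]
After op 5 (out_shuffle): [0 4 1 2 5 3]
After op 6 (out_shuffle): [0 2 4 5 1 3]
After op 7 (in_shuffle): [5 0 1 2 3 4]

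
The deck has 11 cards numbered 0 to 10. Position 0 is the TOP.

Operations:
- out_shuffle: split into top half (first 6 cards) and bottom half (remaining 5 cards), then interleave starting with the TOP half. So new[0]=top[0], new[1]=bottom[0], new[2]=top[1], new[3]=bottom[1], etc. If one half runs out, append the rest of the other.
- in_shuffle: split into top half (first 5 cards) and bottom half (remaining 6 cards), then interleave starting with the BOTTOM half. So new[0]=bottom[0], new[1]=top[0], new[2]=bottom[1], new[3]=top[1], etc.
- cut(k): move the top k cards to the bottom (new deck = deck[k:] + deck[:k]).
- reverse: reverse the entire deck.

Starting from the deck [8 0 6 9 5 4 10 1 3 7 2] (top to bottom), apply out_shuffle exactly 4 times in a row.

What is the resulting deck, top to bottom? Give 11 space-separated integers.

After op 1 (out_shuffle): [8 10 0 1 6 3 9 7 5 2 4]
After op 2 (out_shuffle): [8 9 10 7 0 5 1 2 6 4 3]
After op 3 (out_shuffle): [8 1 9 2 10 6 7 4 0 3 5]
After op 4 (out_shuffle): [8 7 1 4 9 0 2 3 10 5 6]

Answer: 8 7 1 4 9 0 2 3 10 5 6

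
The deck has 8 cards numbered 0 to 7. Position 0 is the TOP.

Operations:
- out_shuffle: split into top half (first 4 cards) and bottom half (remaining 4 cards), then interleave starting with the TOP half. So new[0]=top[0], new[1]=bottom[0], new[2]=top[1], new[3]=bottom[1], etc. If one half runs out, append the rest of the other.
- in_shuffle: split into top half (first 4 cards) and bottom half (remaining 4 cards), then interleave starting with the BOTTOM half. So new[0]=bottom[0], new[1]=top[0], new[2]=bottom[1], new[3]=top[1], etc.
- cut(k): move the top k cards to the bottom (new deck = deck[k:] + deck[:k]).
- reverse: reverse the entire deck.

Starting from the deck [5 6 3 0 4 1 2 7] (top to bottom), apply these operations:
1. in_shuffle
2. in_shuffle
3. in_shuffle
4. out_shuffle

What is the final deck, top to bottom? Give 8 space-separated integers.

Answer: 7 0 2 3 1 6 4 5

Derivation:
After op 1 (in_shuffle): [4 5 1 6 2 3 7 0]
After op 2 (in_shuffle): [2 4 3 5 7 1 0 6]
After op 3 (in_shuffle): [7 2 1 4 0 3 6 5]
After op 4 (out_shuffle): [7 0 2 3 1 6 4 5]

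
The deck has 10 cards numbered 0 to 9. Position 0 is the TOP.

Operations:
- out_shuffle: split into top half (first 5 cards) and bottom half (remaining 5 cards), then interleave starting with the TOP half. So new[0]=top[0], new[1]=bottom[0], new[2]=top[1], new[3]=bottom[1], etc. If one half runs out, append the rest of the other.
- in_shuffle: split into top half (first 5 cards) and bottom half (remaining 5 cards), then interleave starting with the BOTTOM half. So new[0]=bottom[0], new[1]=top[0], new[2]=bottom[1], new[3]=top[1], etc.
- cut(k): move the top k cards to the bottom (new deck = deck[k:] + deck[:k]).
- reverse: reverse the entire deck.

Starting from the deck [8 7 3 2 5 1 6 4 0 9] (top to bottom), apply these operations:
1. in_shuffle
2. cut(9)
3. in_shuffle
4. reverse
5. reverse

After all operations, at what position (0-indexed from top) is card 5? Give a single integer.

Answer: 1

Derivation:
After op 1 (in_shuffle): [1 8 6 7 4 3 0 2 9 5]
After op 2 (cut(9)): [5 1 8 6 7 4 3 0 2 9]
After op 3 (in_shuffle): [4 5 3 1 0 8 2 6 9 7]
After op 4 (reverse): [7 9 6 2 8 0 1 3 5 4]
After op 5 (reverse): [4 5 3 1 0 8 2 6 9 7]
Card 5 is at position 1.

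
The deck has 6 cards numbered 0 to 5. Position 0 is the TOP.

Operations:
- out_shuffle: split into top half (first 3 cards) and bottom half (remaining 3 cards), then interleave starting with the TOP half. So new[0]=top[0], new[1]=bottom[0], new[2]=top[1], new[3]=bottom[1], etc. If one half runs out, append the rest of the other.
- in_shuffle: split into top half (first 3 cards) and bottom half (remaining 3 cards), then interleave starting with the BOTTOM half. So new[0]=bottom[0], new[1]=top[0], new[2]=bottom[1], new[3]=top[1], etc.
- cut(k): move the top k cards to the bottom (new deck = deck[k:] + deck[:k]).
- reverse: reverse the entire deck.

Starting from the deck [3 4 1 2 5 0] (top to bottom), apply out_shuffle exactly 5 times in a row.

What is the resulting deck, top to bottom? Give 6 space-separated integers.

Answer: 3 2 4 5 1 0

Derivation:
After op 1 (out_shuffle): [3 2 4 5 1 0]
After op 2 (out_shuffle): [3 5 2 1 4 0]
After op 3 (out_shuffle): [3 1 5 4 2 0]
After op 4 (out_shuffle): [3 4 1 2 5 0]
After op 5 (out_shuffle): [3 2 4 5 1 0]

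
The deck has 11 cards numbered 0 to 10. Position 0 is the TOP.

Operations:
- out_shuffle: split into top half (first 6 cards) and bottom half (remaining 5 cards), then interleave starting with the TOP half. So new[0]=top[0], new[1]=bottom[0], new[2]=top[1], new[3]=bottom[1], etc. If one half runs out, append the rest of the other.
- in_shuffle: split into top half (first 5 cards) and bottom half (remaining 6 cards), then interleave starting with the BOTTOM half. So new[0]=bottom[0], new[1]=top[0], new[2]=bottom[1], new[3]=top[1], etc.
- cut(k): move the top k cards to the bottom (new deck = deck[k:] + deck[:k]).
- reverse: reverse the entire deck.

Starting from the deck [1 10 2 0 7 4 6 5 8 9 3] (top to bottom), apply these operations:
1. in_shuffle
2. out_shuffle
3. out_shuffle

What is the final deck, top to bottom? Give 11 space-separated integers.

After op 1 (in_shuffle): [4 1 6 10 5 2 8 0 9 7 3]
After op 2 (out_shuffle): [4 8 1 0 6 9 10 7 5 3 2]
After op 3 (out_shuffle): [4 10 8 7 1 5 0 3 6 2 9]

Answer: 4 10 8 7 1 5 0 3 6 2 9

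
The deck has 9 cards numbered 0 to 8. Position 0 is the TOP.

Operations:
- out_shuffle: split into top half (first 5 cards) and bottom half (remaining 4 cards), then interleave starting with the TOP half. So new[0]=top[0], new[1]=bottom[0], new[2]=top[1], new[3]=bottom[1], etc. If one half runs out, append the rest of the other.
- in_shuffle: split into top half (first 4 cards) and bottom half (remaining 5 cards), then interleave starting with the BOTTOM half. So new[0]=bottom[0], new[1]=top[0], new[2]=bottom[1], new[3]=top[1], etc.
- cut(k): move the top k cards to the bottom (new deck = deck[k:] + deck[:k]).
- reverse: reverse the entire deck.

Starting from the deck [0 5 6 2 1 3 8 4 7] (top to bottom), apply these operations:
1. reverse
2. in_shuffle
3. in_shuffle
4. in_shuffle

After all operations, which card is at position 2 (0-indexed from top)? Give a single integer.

After op 1 (reverse): [7 4 8 3 1 2 6 5 0]
After op 2 (in_shuffle): [1 7 2 4 6 8 5 3 0]
After op 3 (in_shuffle): [6 1 8 7 5 2 3 4 0]
After op 4 (in_shuffle): [5 6 2 1 3 8 4 7 0]
Position 2: card 2.

Answer: 2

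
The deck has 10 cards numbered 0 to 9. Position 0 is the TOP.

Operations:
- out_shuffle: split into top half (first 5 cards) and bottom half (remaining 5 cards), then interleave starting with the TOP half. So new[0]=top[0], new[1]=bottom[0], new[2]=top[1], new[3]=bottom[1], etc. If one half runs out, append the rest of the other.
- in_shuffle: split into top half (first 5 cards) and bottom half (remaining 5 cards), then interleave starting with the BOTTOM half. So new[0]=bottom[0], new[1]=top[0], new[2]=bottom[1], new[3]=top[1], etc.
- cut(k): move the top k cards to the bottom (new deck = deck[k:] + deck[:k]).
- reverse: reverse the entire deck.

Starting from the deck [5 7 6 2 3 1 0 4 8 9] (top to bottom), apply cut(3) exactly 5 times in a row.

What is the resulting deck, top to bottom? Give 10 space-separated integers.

After op 1 (cut(3)): [2 3 1 0 4 8 9 5 7 6]
After op 2 (cut(3)): [0 4 8 9 5 7 6 2 3 1]
After op 3 (cut(3)): [9 5 7 6 2 3 1 0 4 8]
After op 4 (cut(3)): [6 2 3 1 0 4 8 9 5 7]
After op 5 (cut(3)): [1 0 4 8 9 5 7 6 2 3]

Answer: 1 0 4 8 9 5 7 6 2 3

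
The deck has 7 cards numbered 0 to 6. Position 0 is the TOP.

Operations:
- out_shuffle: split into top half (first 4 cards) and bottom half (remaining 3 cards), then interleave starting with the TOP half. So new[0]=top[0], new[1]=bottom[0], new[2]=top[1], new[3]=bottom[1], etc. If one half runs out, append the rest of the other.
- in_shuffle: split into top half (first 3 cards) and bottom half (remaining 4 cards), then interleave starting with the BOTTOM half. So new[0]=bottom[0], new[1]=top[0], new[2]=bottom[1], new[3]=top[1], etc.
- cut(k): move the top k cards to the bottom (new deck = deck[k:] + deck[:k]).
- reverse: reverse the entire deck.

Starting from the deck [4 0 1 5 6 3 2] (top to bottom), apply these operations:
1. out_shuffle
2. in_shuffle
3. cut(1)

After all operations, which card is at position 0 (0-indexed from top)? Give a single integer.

Answer: 4

Derivation:
After op 1 (out_shuffle): [4 6 0 3 1 2 5]
After op 2 (in_shuffle): [3 4 1 6 2 0 5]
After op 3 (cut(1)): [4 1 6 2 0 5 3]
Position 0: card 4.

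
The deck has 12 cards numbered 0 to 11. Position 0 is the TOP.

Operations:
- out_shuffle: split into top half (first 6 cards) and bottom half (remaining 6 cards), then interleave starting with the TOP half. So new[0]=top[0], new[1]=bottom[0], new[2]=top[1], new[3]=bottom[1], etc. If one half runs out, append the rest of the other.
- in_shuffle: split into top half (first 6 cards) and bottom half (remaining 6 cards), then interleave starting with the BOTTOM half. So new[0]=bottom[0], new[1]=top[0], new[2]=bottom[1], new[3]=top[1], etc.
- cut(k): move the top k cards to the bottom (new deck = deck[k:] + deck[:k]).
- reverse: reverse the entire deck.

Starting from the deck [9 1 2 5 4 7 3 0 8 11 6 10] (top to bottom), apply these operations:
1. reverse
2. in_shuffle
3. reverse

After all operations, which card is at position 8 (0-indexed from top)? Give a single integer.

Answer: 6

Derivation:
After op 1 (reverse): [10 6 11 8 0 3 7 4 5 2 1 9]
After op 2 (in_shuffle): [7 10 4 6 5 11 2 8 1 0 9 3]
After op 3 (reverse): [3 9 0 1 8 2 11 5 6 4 10 7]
Position 8: card 6.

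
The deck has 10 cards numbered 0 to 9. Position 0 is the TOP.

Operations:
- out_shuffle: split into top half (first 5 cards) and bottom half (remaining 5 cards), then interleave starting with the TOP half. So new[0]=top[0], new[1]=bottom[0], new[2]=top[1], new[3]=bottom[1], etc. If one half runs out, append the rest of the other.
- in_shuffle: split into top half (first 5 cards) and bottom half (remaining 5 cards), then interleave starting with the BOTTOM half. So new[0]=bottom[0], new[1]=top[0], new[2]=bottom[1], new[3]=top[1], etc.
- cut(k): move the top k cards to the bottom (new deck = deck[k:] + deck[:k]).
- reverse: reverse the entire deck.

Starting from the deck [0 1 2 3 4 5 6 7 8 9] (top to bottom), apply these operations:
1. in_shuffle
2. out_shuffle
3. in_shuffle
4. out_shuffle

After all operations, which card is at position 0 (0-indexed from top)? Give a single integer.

Answer: 3

Derivation:
After op 1 (in_shuffle): [5 0 6 1 7 2 8 3 9 4]
After op 2 (out_shuffle): [5 2 0 8 6 3 1 9 7 4]
After op 3 (in_shuffle): [3 5 1 2 9 0 7 8 4 6]
After op 4 (out_shuffle): [3 0 5 7 1 8 2 4 9 6]
Position 0: card 3.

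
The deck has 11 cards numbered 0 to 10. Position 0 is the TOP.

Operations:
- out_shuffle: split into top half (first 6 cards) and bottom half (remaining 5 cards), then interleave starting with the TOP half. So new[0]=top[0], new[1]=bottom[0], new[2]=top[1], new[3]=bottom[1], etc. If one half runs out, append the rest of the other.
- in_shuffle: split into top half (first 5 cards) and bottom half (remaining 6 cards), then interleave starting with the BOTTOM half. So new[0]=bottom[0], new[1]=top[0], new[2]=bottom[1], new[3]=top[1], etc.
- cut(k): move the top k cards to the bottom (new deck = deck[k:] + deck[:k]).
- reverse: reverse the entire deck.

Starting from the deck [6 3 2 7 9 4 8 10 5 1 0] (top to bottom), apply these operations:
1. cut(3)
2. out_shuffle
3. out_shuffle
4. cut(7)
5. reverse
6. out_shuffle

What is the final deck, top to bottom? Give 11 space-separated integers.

Answer: 0 7 10 6 9 5 3 4 1 2 8

Derivation:
After op 1 (cut(3)): [7 9 4 8 10 5 1 0 6 3 2]
After op 2 (out_shuffle): [7 1 9 0 4 6 8 3 10 2 5]
After op 3 (out_shuffle): [7 8 1 3 9 10 0 2 4 5 6]
After op 4 (cut(7)): [2 4 5 6 7 8 1 3 9 10 0]
After op 5 (reverse): [0 10 9 3 1 8 7 6 5 4 2]
After op 6 (out_shuffle): [0 7 10 6 9 5 3 4 1 2 8]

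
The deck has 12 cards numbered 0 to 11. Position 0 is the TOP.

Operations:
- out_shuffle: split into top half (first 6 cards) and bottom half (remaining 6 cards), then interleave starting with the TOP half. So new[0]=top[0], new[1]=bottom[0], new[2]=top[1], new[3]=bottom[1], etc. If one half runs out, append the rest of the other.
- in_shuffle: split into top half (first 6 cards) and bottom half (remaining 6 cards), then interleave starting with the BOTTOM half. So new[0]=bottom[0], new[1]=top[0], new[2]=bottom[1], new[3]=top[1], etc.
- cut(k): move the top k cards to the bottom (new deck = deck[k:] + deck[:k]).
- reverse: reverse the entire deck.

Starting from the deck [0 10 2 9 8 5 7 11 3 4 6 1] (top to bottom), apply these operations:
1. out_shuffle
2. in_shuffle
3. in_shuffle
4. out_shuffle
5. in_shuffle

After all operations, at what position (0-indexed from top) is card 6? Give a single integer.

After op 1 (out_shuffle): [0 7 10 11 2 3 9 4 8 6 5 1]
After op 2 (in_shuffle): [9 0 4 7 8 10 6 11 5 2 1 3]
After op 3 (in_shuffle): [6 9 11 0 5 4 2 7 1 8 3 10]
After op 4 (out_shuffle): [6 2 9 7 11 1 0 8 5 3 4 10]
After op 5 (in_shuffle): [0 6 8 2 5 9 3 7 4 11 10 1]
Card 6 is at position 1.

Answer: 1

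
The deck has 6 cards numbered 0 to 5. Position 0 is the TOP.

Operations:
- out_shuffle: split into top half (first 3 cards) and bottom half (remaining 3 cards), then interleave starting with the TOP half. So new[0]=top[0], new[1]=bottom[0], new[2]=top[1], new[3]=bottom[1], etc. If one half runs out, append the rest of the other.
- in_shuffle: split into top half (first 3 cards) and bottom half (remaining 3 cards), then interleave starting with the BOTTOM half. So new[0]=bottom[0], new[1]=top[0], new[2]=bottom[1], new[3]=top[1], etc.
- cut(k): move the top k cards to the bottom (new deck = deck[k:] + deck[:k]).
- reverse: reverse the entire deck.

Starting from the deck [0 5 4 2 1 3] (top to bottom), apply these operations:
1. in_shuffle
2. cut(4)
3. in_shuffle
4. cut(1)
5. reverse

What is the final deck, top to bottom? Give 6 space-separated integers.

After op 1 (in_shuffle): [2 0 1 5 3 4]
After op 2 (cut(4)): [3 4 2 0 1 5]
After op 3 (in_shuffle): [0 3 1 4 5 2]
After op 4 (cut(1)): [3 1 4 5 2 0]
After op 5 (reverse): [0 2 5 4 1 3]

Answer: 0 2 5 4 1 3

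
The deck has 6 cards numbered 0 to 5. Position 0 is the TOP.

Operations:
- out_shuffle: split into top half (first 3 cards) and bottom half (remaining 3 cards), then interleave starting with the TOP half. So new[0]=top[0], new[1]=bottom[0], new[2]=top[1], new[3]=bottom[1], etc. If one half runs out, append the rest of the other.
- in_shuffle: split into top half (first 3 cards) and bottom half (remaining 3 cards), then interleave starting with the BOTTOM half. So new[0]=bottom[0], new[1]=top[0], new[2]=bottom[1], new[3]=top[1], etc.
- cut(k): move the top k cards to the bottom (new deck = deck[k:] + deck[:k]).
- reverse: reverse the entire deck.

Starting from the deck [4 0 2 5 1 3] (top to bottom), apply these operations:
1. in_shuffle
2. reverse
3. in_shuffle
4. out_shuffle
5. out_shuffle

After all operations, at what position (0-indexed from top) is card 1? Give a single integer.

Answer: 0

Derivation:
After op 1 (in_shuffle): [5 4 1 0 3 2]
After op 2 (reverse): [2 3 0 1 4 5]
After op 3 (in_shuffle): [1 2 4 3 5 0]
After op 4 (out_shuffle): [1 3 2 5 4 0]
After op 5 (out_shuffle): [1 5 3 4 2 0]
Card 1 is at position 0.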